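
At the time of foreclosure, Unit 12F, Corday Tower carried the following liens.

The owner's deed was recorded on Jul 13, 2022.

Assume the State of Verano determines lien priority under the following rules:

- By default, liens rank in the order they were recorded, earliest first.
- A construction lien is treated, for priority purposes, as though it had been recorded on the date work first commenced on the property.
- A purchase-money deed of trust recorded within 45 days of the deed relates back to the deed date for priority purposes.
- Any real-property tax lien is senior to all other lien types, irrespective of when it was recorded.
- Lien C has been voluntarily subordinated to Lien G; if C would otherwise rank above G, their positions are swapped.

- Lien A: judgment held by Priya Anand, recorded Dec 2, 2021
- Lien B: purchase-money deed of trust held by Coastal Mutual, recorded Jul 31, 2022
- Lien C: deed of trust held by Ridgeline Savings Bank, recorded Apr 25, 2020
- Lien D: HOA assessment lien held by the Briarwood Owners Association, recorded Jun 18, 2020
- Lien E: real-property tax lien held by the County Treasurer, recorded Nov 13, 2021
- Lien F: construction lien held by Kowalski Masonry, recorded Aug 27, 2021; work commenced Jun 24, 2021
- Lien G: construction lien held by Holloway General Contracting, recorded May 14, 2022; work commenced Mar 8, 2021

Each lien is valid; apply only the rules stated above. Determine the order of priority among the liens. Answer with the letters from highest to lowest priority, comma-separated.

First, effective dates: B's effective date is the deed date, Jul 13, 2022; F is treated as recorded Jun 24, 2021, the work-commencement date; G's effective date is Mar 8, 2021, when work began.
E is a real-property tax lien and takes priority over every other lien.
The other liens, earliest effective date first: C (Apr 25, 2020), D (Jun 18, 2020), G (Mar 8, 2021), F (Jun 24, 2021), A (Dec 2, 2021), B (Jul 13, 2022).
C would otherwise be senior to G, so under the subordination agreement C and G exchange positions.

E, G, D, C, F, A, B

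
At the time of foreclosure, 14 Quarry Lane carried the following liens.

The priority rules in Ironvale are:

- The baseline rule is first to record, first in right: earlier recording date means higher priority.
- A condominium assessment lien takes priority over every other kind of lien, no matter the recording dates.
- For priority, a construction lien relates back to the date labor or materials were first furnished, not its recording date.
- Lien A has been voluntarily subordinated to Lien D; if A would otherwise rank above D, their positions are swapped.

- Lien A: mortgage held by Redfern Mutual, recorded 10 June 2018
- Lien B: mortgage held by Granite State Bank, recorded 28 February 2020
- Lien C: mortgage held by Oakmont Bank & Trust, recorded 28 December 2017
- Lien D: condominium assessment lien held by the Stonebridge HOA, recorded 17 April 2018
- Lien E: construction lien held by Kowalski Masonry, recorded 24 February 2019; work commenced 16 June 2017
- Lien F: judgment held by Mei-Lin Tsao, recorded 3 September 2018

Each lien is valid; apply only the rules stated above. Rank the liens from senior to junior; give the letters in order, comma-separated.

D, E, C, A, F, B

Effective dates after the stated exceptions: E relates back to 16 June 2017 (work commenced).
As a condominium assessment lien, D is senior to every other lien.
Ordering the rest by effective date: E (16 June 2017), C (28 December 2017), A (10 June 2018), F (3 September 2018), B (28 February 2020).
Since A is not senior to D, the subordination leaves the order unchanged.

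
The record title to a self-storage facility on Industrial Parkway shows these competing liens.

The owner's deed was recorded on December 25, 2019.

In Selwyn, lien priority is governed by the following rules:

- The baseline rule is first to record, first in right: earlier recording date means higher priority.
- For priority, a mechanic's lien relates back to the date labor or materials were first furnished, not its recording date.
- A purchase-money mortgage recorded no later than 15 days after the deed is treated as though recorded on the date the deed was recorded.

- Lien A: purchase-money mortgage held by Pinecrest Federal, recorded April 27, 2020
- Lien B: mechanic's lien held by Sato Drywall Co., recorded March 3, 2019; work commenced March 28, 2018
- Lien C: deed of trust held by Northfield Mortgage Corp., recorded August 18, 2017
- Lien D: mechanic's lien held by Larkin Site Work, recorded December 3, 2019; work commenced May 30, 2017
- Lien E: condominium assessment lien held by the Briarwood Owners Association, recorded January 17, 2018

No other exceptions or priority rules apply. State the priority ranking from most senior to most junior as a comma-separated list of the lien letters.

Effective dates: A was recorded 124 days after the deed, outside the 15-day window, so it keeps its recording date; B is treated as recorded March 28, 2018, the work-commencement date; D relates back to May 30, 2017 (work commenced).
By effective date, earliest first: D (May 30, 2017), C (August 18, 2017), E (January 17, 2018), B (March 28, 2018), A (April 27, 2020).

D, C, E, B, A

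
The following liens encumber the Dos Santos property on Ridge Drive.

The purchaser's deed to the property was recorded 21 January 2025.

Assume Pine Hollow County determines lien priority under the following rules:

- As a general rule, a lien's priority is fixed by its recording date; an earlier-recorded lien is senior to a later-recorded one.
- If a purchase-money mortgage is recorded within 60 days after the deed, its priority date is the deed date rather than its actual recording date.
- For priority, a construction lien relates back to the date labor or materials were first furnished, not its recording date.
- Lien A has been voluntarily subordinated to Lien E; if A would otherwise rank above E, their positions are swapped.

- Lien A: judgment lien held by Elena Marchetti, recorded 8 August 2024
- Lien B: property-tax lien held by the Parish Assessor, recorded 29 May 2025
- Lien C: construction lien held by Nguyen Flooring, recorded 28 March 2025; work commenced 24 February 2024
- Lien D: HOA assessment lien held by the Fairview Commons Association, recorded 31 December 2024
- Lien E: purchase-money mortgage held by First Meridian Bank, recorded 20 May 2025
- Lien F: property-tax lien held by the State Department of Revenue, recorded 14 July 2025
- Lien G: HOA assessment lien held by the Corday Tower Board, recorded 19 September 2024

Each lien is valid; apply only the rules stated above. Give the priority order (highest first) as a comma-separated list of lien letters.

Effective dates: C is treated as recorded 24 February 2024, the work-commencement date; E was recorded 119 days after the deed — beyond 60 days — so no relation-back applies.
Sorted by effective date: C (24 February 2024), A (8 August 2024), G (19 September 2024), D (31 December 2024), E (20 May 2025), B (29 May 2025), F (14 July 2025).
Because A would otherwise rank above E, the subordination swaps them.

C, E, G, D, A, B, F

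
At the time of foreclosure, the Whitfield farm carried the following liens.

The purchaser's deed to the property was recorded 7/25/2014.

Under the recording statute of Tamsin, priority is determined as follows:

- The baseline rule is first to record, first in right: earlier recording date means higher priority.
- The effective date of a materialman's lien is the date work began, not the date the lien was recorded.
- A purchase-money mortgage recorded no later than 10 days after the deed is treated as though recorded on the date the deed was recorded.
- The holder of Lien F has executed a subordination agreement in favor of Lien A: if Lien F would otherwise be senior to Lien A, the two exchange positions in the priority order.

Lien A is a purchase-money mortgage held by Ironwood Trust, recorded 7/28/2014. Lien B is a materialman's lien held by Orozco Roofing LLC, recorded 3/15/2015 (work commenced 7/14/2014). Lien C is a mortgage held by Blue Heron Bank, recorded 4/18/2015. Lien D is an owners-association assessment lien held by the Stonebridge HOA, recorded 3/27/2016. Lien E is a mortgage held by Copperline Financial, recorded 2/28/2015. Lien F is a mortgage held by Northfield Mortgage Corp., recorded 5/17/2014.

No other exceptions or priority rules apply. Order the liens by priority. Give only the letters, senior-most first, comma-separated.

A, B, F, E, C, D

Adjusting effective dates: A relates back to the deed date 7/25/2014; B relates back to 7/14/2014 (work commenced).
Sorted by effective date: F (5/17/2014), B (7/14/2014), A (7/25/2014), E (2/28/2015), C (4/18/2015), D (3/27/2016).
F is senior to A before the subordination, so the two trade places.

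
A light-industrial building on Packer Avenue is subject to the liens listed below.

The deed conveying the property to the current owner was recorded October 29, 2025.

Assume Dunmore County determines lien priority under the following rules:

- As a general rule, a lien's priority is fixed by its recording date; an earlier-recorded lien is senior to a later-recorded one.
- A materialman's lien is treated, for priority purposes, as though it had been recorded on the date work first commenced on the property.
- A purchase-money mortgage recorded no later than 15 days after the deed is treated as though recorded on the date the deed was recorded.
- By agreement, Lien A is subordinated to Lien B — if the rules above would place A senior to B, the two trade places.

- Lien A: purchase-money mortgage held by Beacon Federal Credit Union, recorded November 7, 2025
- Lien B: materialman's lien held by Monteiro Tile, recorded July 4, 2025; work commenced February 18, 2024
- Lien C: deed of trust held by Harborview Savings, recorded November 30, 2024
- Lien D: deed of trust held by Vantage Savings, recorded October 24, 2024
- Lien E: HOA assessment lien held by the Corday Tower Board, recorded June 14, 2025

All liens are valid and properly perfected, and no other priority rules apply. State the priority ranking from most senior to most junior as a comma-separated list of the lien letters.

B, D, C, E, A

Effective dates after the stated exceptions: A relates back to the deed date October 29, 2025; B relates back to February 18, 2024 (work commenced).
By effective date: B (February 18, 2024), D (October 24, 2024), C (November 30, 2024), E (June 14, 2025), A (October 29, 2025).
A is already junior to B, so the subordination agreement changes nothing.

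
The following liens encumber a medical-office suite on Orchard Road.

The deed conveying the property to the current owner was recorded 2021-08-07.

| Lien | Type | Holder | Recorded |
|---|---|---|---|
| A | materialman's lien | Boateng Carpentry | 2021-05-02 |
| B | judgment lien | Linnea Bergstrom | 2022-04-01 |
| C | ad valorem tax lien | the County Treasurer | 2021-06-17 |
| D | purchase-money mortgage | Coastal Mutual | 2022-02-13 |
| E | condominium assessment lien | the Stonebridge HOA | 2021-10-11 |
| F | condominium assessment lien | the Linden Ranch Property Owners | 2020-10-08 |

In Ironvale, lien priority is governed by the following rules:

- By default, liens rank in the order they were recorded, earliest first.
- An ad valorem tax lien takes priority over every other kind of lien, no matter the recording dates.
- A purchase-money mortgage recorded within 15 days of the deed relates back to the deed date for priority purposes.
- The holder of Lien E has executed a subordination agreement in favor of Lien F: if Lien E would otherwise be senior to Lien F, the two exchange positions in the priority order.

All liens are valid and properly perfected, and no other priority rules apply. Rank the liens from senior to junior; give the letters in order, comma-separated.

C, F, A, E, D, B

Effective dates after the stated exceptions: D was recorded 190 days after the deed — beyond 15 days — so no relation-back applies.
As an ad valorem tax lien, C is senior to every other lien.
The other liens, earliest effective date first: F (2020-10-08), A (2021-05-02), E (2021-10-11), D (2022-02-13), B (2022-04-01).
Since E is not senior to F, the subordination leaves the order unchanged.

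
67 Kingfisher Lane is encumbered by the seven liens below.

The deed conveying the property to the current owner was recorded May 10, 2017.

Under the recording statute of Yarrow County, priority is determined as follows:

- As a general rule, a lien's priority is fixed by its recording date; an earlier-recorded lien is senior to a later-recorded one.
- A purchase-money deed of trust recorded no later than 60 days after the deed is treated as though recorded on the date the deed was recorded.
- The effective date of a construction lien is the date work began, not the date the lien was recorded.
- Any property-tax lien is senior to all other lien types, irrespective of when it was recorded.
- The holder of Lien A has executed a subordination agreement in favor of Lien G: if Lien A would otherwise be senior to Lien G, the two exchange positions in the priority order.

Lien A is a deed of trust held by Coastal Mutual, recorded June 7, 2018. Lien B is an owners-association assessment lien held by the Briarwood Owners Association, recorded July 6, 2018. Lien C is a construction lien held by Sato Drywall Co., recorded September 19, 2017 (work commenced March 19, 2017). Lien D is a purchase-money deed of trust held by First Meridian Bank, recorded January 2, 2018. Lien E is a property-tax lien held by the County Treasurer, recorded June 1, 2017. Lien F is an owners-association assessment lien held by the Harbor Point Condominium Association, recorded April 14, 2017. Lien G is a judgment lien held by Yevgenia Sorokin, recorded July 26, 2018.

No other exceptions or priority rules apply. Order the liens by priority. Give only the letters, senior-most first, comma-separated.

Effective dates: C's effective date is March 19, 2017, when work began; D missed the 60-day window (237 days after the deed), so its recording date stands.
E is a property-tax lien, so it outranks all other liens regardless of date.
Ordering the rest by effective date: C (March 19, 2017), F (April 14, 2017), D (January 2, 2018), A (June 7, 2018), B (July 6, 2018), G (July 26, 2018).
The subordination applies — A was senior to G — so A and G swap.

E, C, F, D, G, B, A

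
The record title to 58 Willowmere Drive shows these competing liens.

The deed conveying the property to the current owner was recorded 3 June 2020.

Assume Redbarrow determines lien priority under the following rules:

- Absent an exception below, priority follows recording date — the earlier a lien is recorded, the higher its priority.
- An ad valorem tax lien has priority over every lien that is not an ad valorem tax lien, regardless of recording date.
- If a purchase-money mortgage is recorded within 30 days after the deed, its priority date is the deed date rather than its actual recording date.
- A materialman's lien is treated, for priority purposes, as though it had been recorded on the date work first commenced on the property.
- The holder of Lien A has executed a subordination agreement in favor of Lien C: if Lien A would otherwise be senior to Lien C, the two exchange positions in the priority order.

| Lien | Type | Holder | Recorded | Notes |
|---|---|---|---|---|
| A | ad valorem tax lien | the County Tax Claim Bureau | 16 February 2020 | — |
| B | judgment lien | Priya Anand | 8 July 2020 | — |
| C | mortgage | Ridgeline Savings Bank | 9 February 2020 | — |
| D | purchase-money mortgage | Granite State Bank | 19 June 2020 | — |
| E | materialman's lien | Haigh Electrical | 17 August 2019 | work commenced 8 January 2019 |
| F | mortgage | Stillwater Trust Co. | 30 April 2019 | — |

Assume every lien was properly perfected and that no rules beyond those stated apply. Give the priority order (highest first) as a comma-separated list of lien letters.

Effective dates: D was recorded within the 30-day window, so its effective date is the deed date 3 June 2020; E's effective date is 8 January 2019, when work began.
A is an ad valorem tax lien, so it outranks all other liens regardless of date.
The other liens, earliest effective date first: E (8 January 2019), F (30 April 2019), C (9 February 2020), D (3 June 2020), B (8 July 2020).
Because A would otherwise rank above C, the subordination swaps them.

C, E, F, A, D, B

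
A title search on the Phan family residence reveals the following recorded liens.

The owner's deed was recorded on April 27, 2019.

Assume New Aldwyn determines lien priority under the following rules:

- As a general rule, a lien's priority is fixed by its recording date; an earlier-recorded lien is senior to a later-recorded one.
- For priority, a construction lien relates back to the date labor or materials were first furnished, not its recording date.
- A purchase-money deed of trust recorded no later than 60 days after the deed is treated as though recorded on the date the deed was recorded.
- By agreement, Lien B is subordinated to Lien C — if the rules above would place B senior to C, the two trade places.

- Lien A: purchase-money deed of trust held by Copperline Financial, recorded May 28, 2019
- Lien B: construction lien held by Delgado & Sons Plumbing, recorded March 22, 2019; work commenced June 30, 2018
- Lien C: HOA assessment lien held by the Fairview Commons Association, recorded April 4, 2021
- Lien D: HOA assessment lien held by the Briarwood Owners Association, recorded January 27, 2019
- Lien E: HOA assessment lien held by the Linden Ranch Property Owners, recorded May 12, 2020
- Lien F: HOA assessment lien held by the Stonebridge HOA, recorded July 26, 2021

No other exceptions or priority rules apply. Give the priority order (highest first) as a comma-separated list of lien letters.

C, D, A, E, B, F

Effective dates: A relates back to the deed date April 27, 2019; B's effective date is June 30, 2018, when work began.
Sorted by effective date: B (June 30, 2018), D (January 27, 2019), A (April 27, 2019), E (May 12, 2020), C (April 4, 2021), F (July 26, 2021).
The subordination applies — B was senior to C — so B and C swap.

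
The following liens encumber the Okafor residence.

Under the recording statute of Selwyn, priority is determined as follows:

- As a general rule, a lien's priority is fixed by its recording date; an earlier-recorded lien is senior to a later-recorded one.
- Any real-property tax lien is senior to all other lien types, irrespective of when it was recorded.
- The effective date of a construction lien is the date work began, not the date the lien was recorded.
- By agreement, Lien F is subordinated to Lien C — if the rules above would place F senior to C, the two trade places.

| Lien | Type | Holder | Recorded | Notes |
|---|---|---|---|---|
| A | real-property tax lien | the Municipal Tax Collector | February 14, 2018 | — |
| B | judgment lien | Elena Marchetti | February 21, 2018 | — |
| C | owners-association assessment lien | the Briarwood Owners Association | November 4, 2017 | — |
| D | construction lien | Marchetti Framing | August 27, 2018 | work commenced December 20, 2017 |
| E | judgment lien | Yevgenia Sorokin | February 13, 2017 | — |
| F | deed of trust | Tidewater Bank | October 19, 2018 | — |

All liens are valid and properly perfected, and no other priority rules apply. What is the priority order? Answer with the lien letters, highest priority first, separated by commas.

First, effective dates: D's effective date is December 20, 2017, when work began.
A is a real-property tax lien, so it outranks all other liens regardless of date.
Ordering the rest by effective date: E (February 13, 2017), C (November 4, 2017), D (December 20, 2017), B (February 21, 2018), F (October 19, 2018).
F is already junior to C, so the subordination agreement changes nothing.

A, E, C, D, B, F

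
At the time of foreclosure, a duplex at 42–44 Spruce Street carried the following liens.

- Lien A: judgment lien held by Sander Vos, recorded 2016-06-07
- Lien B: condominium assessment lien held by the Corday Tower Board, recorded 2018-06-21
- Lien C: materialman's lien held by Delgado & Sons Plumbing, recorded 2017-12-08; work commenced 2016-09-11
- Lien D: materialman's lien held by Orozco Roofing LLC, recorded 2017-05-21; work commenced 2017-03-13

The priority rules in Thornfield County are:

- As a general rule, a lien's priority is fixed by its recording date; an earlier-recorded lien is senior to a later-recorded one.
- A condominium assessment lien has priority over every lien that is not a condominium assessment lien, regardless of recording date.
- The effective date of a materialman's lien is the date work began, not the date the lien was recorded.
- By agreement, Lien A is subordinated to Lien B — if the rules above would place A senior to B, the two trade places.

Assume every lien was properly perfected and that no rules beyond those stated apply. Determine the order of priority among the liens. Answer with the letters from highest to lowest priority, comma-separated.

B, A, C, D

Effective dates: C's effective date is 2016-09-11, when work began; D relates back to 2017-03-13 (work commenced).
As a condominium assessment lien, B is senior to every other lien.
Remaining liens by effective date: A (2016-06-07), C (2016-09-11), D (2017-03-13).
A is already junior to B, so the subordination agreement changes nothing.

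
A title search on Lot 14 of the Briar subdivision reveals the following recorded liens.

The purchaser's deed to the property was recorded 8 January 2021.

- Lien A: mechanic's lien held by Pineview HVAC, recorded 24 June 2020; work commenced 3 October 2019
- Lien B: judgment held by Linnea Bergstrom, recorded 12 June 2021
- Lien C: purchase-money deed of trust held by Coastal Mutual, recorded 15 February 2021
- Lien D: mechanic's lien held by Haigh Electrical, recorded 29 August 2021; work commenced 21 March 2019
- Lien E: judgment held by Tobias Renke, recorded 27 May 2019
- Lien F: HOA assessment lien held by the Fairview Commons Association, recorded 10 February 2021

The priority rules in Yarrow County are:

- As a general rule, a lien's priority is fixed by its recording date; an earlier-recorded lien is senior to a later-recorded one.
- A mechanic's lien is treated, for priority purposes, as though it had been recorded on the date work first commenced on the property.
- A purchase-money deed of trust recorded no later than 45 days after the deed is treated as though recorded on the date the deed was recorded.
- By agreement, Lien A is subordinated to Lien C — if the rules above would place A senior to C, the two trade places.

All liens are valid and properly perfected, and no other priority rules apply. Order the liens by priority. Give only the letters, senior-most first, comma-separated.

D, E, C, A, F, B

Adjusting effective dates: A is treated as recorded 3 October 2019, the work-commencement date; C was recorded within the 45-day window, so its effective date is the deed date 8 January 2021; D relates back to 21 March 2019 (work commenced).
Sorted by effective date: D (21 March 2019), E (27 May 2019), A (3 October 2019), C (8 January 2021), F (10 February 2021), B (12 June 2021).
A is senior to C before the subordination, so the two trade places.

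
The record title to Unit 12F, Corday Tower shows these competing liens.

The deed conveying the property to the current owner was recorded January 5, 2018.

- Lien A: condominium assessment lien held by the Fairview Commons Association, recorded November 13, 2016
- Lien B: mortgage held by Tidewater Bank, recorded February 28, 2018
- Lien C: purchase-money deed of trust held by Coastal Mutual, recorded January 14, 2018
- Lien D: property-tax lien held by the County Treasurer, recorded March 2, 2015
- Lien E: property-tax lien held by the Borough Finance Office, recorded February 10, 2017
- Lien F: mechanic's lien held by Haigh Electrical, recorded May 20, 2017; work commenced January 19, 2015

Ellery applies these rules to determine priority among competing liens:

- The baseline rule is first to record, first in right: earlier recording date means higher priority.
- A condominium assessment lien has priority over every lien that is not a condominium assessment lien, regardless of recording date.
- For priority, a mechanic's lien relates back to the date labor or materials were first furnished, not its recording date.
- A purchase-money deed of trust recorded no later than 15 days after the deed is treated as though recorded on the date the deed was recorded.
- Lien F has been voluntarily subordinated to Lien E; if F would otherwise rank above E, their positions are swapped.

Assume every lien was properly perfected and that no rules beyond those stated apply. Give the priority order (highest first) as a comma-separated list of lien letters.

A, E, D, F, C, B

Effective dates after the stated exceptions: C relates back to the deed date January 5, 2018; F is treated as recorded January 19, 2015, the work-commencement date.
A is a condominium assessment lien, so it outranks all other liens regardless of date.
Among the remaining liens, by effective date: F (January 19, 2015), D (March 2, 2015), E (February 10, 2017), C (January 5, 2018), B (February 28, 2018).
Because F would otherwise rank above E, the subordination swaps them.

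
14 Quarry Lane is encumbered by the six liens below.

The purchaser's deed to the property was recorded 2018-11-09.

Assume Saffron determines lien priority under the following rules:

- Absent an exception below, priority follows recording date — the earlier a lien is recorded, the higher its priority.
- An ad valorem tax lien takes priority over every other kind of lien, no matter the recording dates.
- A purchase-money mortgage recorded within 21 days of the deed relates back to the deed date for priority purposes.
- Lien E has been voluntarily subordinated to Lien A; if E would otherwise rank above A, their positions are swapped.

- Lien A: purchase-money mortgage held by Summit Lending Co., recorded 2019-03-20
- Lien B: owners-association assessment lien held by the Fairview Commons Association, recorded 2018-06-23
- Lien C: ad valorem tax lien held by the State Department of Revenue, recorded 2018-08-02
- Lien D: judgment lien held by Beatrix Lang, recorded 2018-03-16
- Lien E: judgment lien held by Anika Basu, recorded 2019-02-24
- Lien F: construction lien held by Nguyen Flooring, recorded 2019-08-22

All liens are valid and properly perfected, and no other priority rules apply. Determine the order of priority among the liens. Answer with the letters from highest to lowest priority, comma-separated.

Effective dates after the stated exceptions: A missed the 21-day window (131 days after the deed), so its recording date stands.
C, as an ad valorem tax lien, has superpriority and ranks first.
Ordering the rest by effective date: D (2018-03-16), B (2018-06-23), E (2019-02-24), A (2019-03-20), F (2019-08-22).
The subordination applies — E was senior to A — so E and A swap.

C, D, B, A, E, F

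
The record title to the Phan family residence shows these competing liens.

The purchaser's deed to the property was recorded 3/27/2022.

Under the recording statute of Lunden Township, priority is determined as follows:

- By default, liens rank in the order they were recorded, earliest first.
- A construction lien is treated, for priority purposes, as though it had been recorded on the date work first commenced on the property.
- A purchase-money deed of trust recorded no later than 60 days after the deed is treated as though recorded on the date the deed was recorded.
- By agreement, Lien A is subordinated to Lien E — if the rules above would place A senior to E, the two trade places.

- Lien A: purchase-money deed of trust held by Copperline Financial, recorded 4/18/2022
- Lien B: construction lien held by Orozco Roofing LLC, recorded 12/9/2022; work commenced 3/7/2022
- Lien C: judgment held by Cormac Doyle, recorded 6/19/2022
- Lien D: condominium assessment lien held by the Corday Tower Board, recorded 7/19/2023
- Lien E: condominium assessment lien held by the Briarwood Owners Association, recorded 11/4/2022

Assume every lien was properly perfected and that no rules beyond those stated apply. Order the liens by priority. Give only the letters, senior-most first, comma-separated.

B, E, C, A, D

Effective dates after the stated exceptions: A was recorded within the 60-day window, so its effective date is the deed date 3/27/2022; B's effective date is 3/7/2022, when work began.
Sorted by effective date: B (3/7/2022), A (3/27/2022), C (6/19/2022), E (11/4/2022), D (7/19/2023).
Because A would otherwise rank above E, the subordination swaps them.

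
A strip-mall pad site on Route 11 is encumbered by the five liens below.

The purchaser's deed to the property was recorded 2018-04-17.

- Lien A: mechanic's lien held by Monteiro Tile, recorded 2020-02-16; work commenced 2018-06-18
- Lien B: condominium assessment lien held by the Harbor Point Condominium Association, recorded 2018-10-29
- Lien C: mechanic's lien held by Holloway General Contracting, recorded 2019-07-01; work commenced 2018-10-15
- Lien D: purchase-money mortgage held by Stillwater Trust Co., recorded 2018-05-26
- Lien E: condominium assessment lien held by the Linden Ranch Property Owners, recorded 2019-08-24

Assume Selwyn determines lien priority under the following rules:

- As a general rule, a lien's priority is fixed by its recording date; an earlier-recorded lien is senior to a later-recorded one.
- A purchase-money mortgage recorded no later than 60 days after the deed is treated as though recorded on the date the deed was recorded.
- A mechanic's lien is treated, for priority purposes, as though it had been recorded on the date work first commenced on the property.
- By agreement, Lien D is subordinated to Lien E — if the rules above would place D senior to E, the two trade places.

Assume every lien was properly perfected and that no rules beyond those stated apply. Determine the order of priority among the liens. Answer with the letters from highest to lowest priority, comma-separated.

E, A, C, B, D

Effective dates: A's effective date is 2018-06-18, when work began; C is treated as recorded 2018-10-15, the work-commencement date; D was recorded within the 60-day window, so its effective date is the deed date 2018-04-17.
Sorted by effective date: D (2018-04-17), A (2018-06-18), C (2018-10-15), B (2018-10-29), E (2019-08-24).
D is senior to E before the subordination, so the two trade places.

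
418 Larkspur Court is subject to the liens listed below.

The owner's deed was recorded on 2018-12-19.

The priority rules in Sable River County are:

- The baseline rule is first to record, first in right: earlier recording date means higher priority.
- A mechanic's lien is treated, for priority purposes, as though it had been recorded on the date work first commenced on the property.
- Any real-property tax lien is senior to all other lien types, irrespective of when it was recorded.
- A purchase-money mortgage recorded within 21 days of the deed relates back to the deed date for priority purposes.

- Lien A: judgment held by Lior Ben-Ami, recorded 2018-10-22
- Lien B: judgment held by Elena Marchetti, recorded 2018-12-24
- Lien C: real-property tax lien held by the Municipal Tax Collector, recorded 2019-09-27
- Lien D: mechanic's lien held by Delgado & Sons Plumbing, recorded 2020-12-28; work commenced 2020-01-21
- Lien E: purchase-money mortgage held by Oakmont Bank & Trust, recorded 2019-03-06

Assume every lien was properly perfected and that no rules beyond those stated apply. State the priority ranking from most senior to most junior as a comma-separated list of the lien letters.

C, A, B, E, D

Effective dates: D's effective date is 2020-01-21, when work began; E was recorded 77 days after the deed — beyond 21 days — so no relation-back applies.
C is a real-property tax lien, so it outranks all other liens regardless of date.
Remaining liens by effective date: A (2018-10-22), B (2018-12-24), E (2019-03-06), D (2020-01-21).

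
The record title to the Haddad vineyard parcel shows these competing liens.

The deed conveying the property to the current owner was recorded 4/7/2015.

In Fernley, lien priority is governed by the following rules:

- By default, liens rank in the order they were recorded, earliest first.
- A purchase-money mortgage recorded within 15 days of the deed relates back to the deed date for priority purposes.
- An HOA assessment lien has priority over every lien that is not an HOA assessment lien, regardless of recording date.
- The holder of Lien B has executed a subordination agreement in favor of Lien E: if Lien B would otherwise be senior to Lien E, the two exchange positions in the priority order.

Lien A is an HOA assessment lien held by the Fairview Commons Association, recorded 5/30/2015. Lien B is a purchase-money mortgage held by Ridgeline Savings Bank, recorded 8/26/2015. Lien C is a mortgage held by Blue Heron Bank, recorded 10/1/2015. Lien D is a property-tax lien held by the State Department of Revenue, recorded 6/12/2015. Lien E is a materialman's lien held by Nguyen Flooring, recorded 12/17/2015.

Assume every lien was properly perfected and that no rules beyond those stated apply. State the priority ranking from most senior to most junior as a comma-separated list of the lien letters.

Adjusting effective dates: B was recorded 141 days after the deed, outside the 15-day window, so it keeps its recording date.
As an HOA assessment lien, A is senior to every other lien.
The other liens, earliest effective date first: D (6/12/2015), B (8/26/2015), C (10/1/2015), E (12/17/2015).
Because B would otherwise rank above E, the subordination swaps them.

A, D, E, C, B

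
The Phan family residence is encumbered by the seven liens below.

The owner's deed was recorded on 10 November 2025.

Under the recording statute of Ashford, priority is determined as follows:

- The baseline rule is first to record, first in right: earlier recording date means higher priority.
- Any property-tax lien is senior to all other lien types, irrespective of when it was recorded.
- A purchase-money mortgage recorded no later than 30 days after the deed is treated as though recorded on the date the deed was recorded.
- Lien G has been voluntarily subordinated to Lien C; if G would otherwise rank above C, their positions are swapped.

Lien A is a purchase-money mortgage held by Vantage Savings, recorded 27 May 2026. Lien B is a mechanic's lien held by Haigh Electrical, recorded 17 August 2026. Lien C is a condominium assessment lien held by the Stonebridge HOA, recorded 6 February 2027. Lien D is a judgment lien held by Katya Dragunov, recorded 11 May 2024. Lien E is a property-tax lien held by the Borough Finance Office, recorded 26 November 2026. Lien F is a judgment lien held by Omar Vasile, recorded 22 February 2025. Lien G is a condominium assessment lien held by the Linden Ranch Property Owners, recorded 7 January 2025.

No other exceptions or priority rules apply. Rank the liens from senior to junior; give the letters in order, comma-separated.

E, D, C, F, A, B, G

First, effective dates: A missed the 30-day window (198 days after the deed), so its recording date stands.
E is a property-tax lien, so it outranks all other liens regardless of date.
Ordering the rest by effective date: D (11 May 2024), G (7 January 2025), F (22 February 2025), A (27 May 2026), B (17 August 2026), C (6 February 2027).
G would otherwise be senior to C, so under the subordination agreement G and C exchange positions.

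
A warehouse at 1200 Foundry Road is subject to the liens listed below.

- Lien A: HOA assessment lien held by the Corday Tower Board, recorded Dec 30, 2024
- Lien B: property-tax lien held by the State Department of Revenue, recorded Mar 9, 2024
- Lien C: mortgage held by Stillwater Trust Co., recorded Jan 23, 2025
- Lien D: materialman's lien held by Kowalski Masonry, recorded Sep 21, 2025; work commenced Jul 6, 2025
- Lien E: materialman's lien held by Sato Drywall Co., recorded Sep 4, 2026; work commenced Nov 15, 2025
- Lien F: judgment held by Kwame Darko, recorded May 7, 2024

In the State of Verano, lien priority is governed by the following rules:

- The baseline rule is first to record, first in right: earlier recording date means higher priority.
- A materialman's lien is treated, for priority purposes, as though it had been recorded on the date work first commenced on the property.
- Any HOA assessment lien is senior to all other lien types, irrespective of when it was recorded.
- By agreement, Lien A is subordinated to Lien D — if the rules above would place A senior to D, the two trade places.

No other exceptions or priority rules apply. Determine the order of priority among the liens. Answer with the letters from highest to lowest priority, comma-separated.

D, B, F, C, A, E

Effective dates: D is treated as recorded Jul 6, 2025, the work-commencement date; E is treated as recorded Nov 15, 2025, the work-commencement date.
A is an HOA assessment lien, so it outranks all other liens regardless of date.
The other liens, earliest effective date first: B (Mar 9, 2024), F (May 7, 2024), C (Jan 23, 2025), D (Jul 6, 2025), E (Nov 15, 2025).
A would otherwise be senior to D, so under the subordination agreement A and D exchange positions.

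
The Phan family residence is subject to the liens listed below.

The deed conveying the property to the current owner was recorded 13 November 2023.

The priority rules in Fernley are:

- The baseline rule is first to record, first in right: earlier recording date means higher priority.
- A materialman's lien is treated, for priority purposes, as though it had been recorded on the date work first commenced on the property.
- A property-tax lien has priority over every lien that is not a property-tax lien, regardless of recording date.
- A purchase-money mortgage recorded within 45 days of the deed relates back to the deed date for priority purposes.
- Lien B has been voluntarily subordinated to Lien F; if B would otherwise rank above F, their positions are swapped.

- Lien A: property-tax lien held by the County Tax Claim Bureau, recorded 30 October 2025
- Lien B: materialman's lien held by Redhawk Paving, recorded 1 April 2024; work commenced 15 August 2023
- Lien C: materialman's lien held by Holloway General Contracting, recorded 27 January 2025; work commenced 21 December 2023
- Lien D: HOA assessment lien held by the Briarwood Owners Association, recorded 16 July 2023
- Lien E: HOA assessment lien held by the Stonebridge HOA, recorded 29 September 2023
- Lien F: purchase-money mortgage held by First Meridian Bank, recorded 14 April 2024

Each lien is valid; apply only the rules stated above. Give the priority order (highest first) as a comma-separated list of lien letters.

A, D, F, E, C, B

First, effective dates: B relates back to 15 August 2023 (work commenced); C is treated as recorded 21 December 2023, the work-commencement date; F was recorded 153 days after the deed — beyond 45 days — so no relation-back applies.
A, as a property-tax lien, has superpriority and ranks first.
Ordering the rest by effective date: D (16 July 2023), B (15 August 2023), E (29 September 2023), C (21 December 2023), F (14 April 2024).
B would otherwise be senior to F, so under the subordination agreement B and F exchange positions.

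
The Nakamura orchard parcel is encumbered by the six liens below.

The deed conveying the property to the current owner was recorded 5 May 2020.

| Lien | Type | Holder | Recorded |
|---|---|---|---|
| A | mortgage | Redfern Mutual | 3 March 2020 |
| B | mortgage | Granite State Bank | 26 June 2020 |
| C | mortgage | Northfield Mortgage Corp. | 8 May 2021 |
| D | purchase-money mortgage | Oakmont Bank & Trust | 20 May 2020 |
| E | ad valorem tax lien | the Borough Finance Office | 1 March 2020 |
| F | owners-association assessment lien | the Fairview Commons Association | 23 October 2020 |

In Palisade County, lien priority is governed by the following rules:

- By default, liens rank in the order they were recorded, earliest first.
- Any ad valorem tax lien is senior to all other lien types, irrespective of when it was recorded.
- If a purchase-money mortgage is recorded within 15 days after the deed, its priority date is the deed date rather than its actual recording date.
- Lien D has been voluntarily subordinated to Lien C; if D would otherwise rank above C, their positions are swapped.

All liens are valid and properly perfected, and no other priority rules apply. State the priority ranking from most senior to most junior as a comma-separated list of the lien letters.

E, A, C, B, F, D

First, effective dates: D's effective date is the deed date, 5 May 2020.
E is an ad valorem tax lien, so it outranks all other liens regardless of date.
Among the remaining liens, by effective date: A (3 March 2020), D (5 May 2020), B (26 June 2020), F (23 October 2020), C (8 May 2021).
D would otherwise be senior to C, so under the subordination agreement D and C exchange positions.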